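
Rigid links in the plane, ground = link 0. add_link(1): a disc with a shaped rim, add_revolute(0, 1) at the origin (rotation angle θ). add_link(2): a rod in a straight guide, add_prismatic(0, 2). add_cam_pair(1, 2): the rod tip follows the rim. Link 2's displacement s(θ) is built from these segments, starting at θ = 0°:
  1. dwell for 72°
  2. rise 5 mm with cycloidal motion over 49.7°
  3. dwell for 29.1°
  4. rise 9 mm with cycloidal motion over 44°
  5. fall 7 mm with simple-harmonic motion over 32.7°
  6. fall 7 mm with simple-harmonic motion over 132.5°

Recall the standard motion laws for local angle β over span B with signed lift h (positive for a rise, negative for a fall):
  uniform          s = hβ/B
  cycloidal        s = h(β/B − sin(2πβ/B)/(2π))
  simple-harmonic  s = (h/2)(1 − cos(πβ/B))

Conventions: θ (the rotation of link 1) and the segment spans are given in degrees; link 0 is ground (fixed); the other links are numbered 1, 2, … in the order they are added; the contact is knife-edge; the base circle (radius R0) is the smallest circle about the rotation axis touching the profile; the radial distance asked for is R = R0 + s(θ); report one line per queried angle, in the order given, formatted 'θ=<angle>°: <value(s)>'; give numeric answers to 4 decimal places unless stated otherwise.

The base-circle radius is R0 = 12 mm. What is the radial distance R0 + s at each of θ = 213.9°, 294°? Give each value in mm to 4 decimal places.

segment 1 (0° to 72°, dwell): s unchanged at 0.0000
segment 2 (72° to 121.7°, cycloidal, h = 5) is passed completely: s = 0.0000 + (5) = 5.0000
segment 3 (121.7° to 150.8°, dwell): s unchanged at 5.0000
segment 4 (150.8° to 194.8°, cycloidal, h = 9) is passed completely: s = 5.0000 + (9) = 14.0000
θ = 213.9° falls in segment 5 (194.8° to 227.5°, simple-harmonic, h = -7): β = 213.9 − 194.8 = 19.1°, B = 32.7°; Δs = -7/2·(1 − cos(π·0.5841)) = -4.4140; s = 14.0000 − 4.4140 = 9.5860
segment 5 (194.8° to 227.5°, simple-harmonic, h = -7) is passed completely: s = 14.0000 + (-7) = 7.0000
θ = 294° falls in segment 6 (227.5° to 360°, simple-harmonic, h = -7): β = 294 − 227.5 = 66.5°, B = 132.5°; Δs = -7/2·(1 − cos(π·0.5019)) = -3.5207; s = 7.0000 − 3.5207 = 3.4793
θ=213.9°: R = R0 + s = 12 + 9.5860 = 21.5860
θ=294°: R = R0 + s = 12 + 3.4793 = 15.4793

θ=213.9°: 21.5860
θ=294°: 15.4793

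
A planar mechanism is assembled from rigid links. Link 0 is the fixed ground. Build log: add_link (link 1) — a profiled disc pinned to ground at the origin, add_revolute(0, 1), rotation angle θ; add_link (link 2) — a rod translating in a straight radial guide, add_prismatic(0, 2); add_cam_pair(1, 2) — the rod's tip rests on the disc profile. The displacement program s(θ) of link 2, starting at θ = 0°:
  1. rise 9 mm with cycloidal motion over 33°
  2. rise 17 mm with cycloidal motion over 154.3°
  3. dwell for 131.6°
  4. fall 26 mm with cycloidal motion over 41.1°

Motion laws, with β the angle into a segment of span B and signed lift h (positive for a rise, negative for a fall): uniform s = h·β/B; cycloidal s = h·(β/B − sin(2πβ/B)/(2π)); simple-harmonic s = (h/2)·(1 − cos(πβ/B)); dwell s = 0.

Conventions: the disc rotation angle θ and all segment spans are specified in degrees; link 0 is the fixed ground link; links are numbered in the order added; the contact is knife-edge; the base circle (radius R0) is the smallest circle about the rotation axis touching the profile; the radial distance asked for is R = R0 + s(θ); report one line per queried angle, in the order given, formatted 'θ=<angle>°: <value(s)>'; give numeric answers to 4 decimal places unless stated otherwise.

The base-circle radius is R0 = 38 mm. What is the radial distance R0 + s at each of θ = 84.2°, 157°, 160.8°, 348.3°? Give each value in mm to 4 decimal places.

seg 1 [0°–33°] cycloidal, h=9: full span → s += 9 → s = 9.0000
seg 2 [33°–187.3°] cycloidal, h=17: θ=84.2° here. β=51.2, B=154.3. 17·(0.3318 − sin(2π·0.3318)/(2π)) = 3.2851 → s = 12.2851
seg 2 [33°–187.3°] cycloidal, h=17: θ=157° here. β=124, B=154.3. 17·(0.8036 − sin(2π·0.8036)/(2π)) = 16.2152 → s = 25.2152
seg 2 [33°–187.3°] cycloidal, h=17: θ=160.8° here. β=127.8, B=154.3. 17·(0.8283 − sin(2π·0.8283)/(2π)) = 16.4655 → s = 25.4655
seg 2 [33°–187.3°] cycloidal, h=17: full span → s += 17 → s = 26.0000
seg 3 [187.3°–318.9°] dwell: s stays 26.0000
seg 4 [318.9°–360°] cycloidal, h=-26: θ=348.3° here. β=29.4, B=41.1. -26·(0.7153 − sin(2π·0.7153)/(2π)) = -22.6388 → s = 3.3612
θ=84.2°: R = R0 + s = 38 + 12.2851 = 50.2851
θ=157°: R = R0 + s = 38 + 25.2152 = 63.2152
θ=160.8°: R = R0 + s = 38 + 25.4655 = 63.4655
θ=348.3°: R = R0 + s = 38 + 3.3612 = 41.3612

θ=84.2°: 50.2851
θ=157°: 63.2152
θ=160.8°: 63.4655
θ=348.3°: 41.3612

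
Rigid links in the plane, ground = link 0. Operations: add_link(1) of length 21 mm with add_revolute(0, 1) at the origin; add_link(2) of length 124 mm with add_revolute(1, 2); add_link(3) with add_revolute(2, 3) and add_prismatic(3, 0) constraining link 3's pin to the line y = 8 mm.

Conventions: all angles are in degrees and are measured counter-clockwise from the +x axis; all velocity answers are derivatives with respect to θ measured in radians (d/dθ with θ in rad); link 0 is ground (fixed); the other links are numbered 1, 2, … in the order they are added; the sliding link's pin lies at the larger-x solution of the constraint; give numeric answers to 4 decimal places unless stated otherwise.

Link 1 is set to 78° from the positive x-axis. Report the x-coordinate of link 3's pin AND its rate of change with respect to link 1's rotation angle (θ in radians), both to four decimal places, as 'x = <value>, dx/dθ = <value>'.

geometry: r = 21 mm, L = 124 mm, e = 8 mm
crank pin P = (r cos θ, r sin θ) = (4.366146, 20.541100)
h = r sin θ − e = 20.541100 − 8 = 12.541100
x = r cos θ + √(L² − h²) = 4.366146 + 123.364180 = 127.730325
dx/dθ = −r sin θ − h·r cos θ/√(L² − h²) (θ in radians; h = 12.541100) = -20.984958

x = 127.7303, dx/dθ = -20.9850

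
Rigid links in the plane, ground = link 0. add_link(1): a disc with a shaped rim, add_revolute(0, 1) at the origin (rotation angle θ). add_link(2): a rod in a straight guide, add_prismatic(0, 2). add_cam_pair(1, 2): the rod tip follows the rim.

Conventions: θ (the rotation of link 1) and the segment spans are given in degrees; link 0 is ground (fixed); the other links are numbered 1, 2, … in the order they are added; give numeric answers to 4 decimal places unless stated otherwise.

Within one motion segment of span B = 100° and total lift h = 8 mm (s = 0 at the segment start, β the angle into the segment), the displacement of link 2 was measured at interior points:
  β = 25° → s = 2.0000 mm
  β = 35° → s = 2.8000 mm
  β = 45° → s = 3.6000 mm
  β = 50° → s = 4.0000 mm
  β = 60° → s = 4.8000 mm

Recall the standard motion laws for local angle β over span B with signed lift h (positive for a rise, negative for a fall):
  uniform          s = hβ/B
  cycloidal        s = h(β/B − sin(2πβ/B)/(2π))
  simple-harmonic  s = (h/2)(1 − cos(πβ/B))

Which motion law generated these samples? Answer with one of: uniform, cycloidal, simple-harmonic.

candidates at β/B = r: uniform s = h·r (linear in β); cycloidal s = h·(r − sin(2πr)/(2π)); simple-harmonic s = (h/2)(1 − cos(πr))
β=25°: printed 2.0000 | uniform 2.0000, cycloidal 0.7268, simple-harmonic 1.1716
β=35°: printed 2.8000 | uniform 2.8000, cycloidal 1.7699, simple-harmonic 2.1840
β=45°: printed 3.6000 | uniform 3.6000, cycloidal 3.2065, simple-harmonic 3.3743
β=50°: printed 4.0000 | uniform 4.0000, cycloidal 4.0000, simple-harmonic 4.0000
β=60°: printed 4.8000 | uniform 4.8000, cycloidal 5.5484, simple-harmonic 5.2361
only one law matches every sample → uniform

uniform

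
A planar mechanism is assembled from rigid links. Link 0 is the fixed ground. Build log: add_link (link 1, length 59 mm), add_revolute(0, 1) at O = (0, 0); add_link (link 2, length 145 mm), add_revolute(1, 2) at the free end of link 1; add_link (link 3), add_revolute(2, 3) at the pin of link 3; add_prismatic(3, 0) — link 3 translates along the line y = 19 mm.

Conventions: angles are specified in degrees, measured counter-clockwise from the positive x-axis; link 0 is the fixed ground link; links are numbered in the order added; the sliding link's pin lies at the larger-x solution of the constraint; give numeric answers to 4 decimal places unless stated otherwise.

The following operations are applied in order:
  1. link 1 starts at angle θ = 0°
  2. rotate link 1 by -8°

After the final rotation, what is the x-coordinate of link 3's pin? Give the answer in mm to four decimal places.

geometry: r = 59 mm, L = 145 mm, e = 19 mm; θ starts at 0°
rotate link 1 by -8°: θ ← 0° -8° = -8°
crank pin P = (r cos θ, r sin θ) = (58.425816, -8.211213)
h = r sin θ − e = -8.211213 − 19 = -27.211213
x = r cos θ + √(L² − h²) = 58.425816 + 142.423839 = 200.849655

200.8497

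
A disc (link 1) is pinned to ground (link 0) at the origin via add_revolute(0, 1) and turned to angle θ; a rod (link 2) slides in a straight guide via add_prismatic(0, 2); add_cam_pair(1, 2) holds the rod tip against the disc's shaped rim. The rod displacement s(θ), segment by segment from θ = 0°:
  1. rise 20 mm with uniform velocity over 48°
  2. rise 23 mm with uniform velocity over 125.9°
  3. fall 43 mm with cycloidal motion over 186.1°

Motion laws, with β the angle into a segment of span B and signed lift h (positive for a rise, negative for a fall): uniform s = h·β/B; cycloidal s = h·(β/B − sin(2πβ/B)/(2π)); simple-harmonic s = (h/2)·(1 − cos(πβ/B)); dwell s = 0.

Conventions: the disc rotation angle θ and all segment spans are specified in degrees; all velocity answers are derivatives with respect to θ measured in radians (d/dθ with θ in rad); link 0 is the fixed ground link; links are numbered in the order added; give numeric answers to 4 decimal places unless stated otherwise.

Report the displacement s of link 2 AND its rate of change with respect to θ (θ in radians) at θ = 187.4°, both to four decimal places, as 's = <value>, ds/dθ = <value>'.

segment 1 (0° to 48°, uniform, h = 20) is passed completely: s = 0.0000 + (20) = 20.0000
segment 2 (48° to 173.9°, uniform, h = 23) is passed completely: s = 20.0000 + (23) = 43.0000
θ = 187.4° falls in segment 3 (173.9° to 360°, cycloidal, h = -43): β = 187.4 − 173.9 = 13.5°, B = 186.1°; Δs = -43·(0.0725 − sin(2π·0.0725)/(2π)) = -0.1069; s = 43.0000 − 0.1069 = 42.8931
velocity in seg [173.9°–360°] (cycloidal), θ in radians: β = 13.5° = 0.2356 rad, B = 186.1° = 3.2481 rad; ds/dθ = (h/B)(1 − cos(2πβ/B)) = ((-43)/3.2481)(1 − cos(2π·0.0725)) = -1.351505 mm/rad

s = 42.8931, ds/dθ = -1.3515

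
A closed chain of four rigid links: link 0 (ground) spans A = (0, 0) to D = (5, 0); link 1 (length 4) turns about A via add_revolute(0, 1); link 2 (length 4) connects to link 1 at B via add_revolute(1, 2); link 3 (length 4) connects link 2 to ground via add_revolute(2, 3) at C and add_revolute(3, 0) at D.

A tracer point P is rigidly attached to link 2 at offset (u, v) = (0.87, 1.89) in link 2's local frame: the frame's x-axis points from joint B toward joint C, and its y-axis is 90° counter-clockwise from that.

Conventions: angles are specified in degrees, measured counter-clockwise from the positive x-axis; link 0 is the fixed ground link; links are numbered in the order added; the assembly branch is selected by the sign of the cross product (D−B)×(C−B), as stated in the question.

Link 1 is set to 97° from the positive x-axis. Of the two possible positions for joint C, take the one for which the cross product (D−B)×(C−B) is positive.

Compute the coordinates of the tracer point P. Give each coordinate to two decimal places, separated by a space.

A=(0,0), D=(5.00,0)
B = A + 4.00·(cos97°, sin97°) = (-0.4875, 3.9702)
|BD| = 6.7731
circle(B,4.00) ∩ circle(D,4.00): a=3.3865, h=2.1287
  candidates: C₊=(3.5040,3.7097) cross=14.418; C₋=(1.0085,0.2605) cross=-14.418
  branch + wants cross > 0 → take C=(3.5040,3.7097) (cross=14.418)
ex = (C−B)/|BC| = (0.9979,-0.0651); ey = (0.0651,0.9979)
P = B + 0.87·ex + 1.89·ey = (0.5037,5.7995)

0.50 5.80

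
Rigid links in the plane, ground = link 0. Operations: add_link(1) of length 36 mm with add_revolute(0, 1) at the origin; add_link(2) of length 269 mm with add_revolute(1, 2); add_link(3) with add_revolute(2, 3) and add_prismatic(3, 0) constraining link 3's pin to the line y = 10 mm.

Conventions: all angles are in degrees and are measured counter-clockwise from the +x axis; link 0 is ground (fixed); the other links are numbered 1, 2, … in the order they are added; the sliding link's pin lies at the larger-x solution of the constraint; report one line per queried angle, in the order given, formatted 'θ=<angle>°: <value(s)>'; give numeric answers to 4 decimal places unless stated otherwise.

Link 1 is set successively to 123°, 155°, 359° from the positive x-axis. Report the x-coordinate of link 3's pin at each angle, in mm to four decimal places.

geometry: r = 36 mm, L = 269 mm, e = 10 mm
θ=123°: crank pin P = (r cos θ, r sin θ) = (-19.607005, 30.192140)
θ=123°: h = r sin θ − e = 30.192140 − 10 = 20.192140
θ=123°: x = r cos θ + √(L² − h²) = -19.607005 + 268.241081 = 248.634076
θ=155°: crank pin P = (r cos θ, r sin θ) = (-32.627080, 15.214257)
θ=155°: h = r sin θ − e = 15.214257 − 10 = 5.214257
θ=155°: x = r cos θ + √(L² − h²) = -32.627080 + 268.949459 = 236.322379
θ=359°: crank pin P = (r cos θ, r sin θ) = (35.994517, -0.628287)
θ=359°: h = r sin θ − e = -0.628287 − 10 = -10.628287
θ=359°: x = r cos θ + √(L² − h²) = 35.994517 + 268.789954 = 304.784471

θ=123°: 248.6341
θ=155°: 236.3224
θ=359°: 304.7845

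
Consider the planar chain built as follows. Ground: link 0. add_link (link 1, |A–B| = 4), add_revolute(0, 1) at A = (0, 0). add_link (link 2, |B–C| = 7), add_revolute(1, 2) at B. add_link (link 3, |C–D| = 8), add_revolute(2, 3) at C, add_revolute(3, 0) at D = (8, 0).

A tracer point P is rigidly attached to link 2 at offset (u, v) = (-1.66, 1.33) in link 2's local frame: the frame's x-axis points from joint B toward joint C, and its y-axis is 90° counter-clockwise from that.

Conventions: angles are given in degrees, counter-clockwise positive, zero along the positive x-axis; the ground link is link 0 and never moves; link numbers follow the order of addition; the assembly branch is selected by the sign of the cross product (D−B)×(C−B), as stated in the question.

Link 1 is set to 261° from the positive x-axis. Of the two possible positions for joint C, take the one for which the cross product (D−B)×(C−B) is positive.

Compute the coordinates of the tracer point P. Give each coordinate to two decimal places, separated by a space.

A=(0,0), D=(8.00,0)
B = A + 4.00·(cos261°, sin261°) = (-0.6257, -3.9508)
|BD| = 9.4875
circle(B,7.00) ∩ circle(D,8.00): a=3.9532, h=5.7769
  candidates: C₊=(0.5628,2.9476) cross=54.808; C₋=(5.3740,-7.5567) cross=-54.808
  branch + wants cross > 0 → take C=(0.5628,2.9476) (cross=54.808)
ex = (C−B)/|BC| = (0.1698,0.9855); ey = (-0.9855,0.1698)
P = B + -1.66·ex + 1.33·ey = (-2.2183,-5.3608)

-2.22 -5.36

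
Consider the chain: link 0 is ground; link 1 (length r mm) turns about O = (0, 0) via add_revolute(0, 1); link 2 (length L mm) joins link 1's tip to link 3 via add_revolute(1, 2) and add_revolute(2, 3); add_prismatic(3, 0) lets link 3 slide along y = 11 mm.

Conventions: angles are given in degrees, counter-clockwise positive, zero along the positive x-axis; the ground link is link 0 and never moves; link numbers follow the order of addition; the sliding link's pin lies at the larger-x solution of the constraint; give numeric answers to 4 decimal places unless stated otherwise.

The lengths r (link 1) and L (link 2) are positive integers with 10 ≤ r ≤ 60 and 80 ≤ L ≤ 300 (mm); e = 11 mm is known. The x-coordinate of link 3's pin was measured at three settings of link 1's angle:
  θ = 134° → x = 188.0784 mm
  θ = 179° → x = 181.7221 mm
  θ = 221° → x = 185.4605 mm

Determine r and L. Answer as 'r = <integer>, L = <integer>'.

constraint per measurement: (x − r cos θ)² + (r sin θ − e)² = L²
subtracting the θ₁ and θ₂ equations cancels the r² and L² terms:
r = (x₁² − x₂²) / (2[(x₁cos θ₁ + e sin θ₁) − (x₂cos θ₂ + e sin θ₂)]) = 19.9997 → r = 20
L² = (x₁ − r cos θ₁)² + (r sin θ₁ − e)² = 40803.9844 → L = 202.0000 → L = 202
check at θ₃=221°: x = 185.4605 (printed 185.4605) ✓

r = 20, L = 202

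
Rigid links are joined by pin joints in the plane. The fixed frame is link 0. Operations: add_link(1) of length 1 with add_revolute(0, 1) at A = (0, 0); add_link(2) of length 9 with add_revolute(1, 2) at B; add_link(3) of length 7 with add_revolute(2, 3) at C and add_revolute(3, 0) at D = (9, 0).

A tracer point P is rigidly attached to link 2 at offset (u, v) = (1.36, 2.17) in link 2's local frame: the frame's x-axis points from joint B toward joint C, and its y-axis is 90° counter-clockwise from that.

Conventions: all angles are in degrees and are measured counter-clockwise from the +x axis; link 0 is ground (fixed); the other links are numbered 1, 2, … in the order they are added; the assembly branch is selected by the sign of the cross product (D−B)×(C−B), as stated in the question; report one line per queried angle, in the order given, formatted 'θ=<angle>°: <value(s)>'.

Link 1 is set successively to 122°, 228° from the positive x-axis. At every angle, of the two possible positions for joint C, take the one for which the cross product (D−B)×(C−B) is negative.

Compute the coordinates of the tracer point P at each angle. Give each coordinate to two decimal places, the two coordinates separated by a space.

A=(0,0), D=(9.00,0)
θ=122°: B = A + 1.00·(cos122°, sin122°) = (-0.5299, 0.8480)
θ=122°: |BD| = 9.5676
θ=122°: circle(B,9.00) ∩ circle(D,7.00): a=6.4561, h=6.2705
θ=122°:   candidates: C₊=(6.4566,6.5216) cross=59.993; C₋=(5.3450,-5.9700) cross=-59.993
θ=122°:   branch - wants cross < 0 → take C=(5.3450,-5.9700) (cross=-59.993)
θ=122°: ex = (C−B)/|BC| = (0.6528,-0.7576); ey = (0.7576,0.6528)
θ=122°: P = B + 1.36·ex + 2.17·ey = (2.0017,1.2343)
θ=228°: B = A + 1.00·(cos228°, sin228°) = (-0.6691, -0.7431)
θ=228°: |BD| = 9.6976
θ=228°: circle(B,9.00) ∩ circle(D,7.00): a=6.4987, h=6.2263
θ=228°:   candidates: C₊=(5.3333,5.9629) cross=60.380; C₋=(6.2876,-6.4531) cross=-60.380
θ=228°:   branch - wants cross < 0 → take C=(6.2876,-6.4531) (cross=-60.380)
θ=228°: ex = (C−B)/|BC| = (0.7730,-0.6344); ey = (0.6344,0.7730)
θ=228°: P = B + 1.36·ex + 2.17·ey = (1.7588,0.0714)

θ=122°: 2.00 1.23
θ=228°: 1.76 0.07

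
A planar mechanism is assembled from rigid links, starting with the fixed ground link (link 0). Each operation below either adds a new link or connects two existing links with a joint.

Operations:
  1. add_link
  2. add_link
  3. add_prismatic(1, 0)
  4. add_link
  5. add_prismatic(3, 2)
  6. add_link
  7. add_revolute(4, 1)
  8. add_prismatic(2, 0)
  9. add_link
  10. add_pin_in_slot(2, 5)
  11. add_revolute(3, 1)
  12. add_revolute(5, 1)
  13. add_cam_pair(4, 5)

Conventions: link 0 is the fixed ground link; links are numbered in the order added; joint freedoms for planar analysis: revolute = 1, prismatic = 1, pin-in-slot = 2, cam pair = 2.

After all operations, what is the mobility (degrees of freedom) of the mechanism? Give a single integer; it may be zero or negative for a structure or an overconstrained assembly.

link 0 = ground. State L|J1|J2 = 1|0|0
+link1  2|0|0
+link2  3|0|0
P(1,0) f=1→J1  3|1|0
+link3  4|1|0
P(3,2) f=1→J1  4|2|0
+link4  5|2|0
R(4,1) f=1→J1  5|3|0
P(2,0) f=1→J1  5|4|0
+link5  6|4|0
PS(2,5) f=2→J2  6|4|1
R(3,1) f=1→J1  6|5|1
R(5,1) f=1→J1  6|6|1
C(4,5) f=2→J2  6|6|2
M = 3(6−1)−2·6−2 = 15−12−2 = 1

M = 1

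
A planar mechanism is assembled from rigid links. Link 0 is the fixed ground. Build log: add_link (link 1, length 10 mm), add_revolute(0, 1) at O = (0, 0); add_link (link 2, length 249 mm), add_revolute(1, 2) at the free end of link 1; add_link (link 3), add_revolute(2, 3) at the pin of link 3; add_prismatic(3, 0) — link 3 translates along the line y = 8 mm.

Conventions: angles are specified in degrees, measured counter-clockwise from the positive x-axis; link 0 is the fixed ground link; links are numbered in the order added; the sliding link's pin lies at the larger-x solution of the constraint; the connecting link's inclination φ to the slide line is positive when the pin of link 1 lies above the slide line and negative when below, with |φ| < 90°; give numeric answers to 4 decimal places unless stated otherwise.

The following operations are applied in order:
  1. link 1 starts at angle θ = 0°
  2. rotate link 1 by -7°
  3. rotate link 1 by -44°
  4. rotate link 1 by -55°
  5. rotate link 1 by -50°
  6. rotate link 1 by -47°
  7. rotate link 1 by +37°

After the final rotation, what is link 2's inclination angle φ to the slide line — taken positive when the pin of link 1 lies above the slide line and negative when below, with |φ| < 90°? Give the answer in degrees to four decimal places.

geometry: r = 10 mm, L = 249 mm, e = 8 mm; θ starts at 0°
rotate link 1 by -7°: θ ← 0° -7° = -7°
rotate link 1 by -44°: θ ← -7° -44° = -51°
rotate link 1 by -55°: θ ← -51° -55° = -106°
rotate link 1 by -50°: θ ← -106° -50° = -156°
rotate link 1 by -47°: θ ← -156° -47° = -203°
rotate link 1 by +37°: θ ← -203° +37° = -166°
h = r sin θ − e = -2.419219 − 8 = -10.419219
sin φ = h / L = -10.419219 / 249 = -0.04184425
φ = arcsin(-0.04184425) = -2.398199°

-2.3982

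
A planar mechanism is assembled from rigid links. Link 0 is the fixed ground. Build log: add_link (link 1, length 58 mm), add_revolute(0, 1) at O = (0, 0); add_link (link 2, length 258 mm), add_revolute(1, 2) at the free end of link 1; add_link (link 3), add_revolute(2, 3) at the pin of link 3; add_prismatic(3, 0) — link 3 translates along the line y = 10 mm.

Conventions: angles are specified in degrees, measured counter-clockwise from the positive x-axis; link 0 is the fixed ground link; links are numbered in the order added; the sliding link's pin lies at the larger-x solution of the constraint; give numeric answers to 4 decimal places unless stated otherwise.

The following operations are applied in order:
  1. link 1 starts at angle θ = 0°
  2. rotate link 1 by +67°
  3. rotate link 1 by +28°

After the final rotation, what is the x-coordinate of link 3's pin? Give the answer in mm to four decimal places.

geometry: r = 58 mm, L = 258 mm, e = 10 mm; θ starts at 0°
rotate link 1 by +67°: θ ← 0° +67° = 67°
rotate link 1 by +28°: θ ← 67° +28° = 95°
crank pin P = (r cos θ, r sin θ) = (-5.055033, 57.779292)
h = r sin θ − e = 57.779292 − 10 = 47.779292
x = r cos θ + √(L² − h²) = -5.055033 + 253.537254 = 248.482221

248.4822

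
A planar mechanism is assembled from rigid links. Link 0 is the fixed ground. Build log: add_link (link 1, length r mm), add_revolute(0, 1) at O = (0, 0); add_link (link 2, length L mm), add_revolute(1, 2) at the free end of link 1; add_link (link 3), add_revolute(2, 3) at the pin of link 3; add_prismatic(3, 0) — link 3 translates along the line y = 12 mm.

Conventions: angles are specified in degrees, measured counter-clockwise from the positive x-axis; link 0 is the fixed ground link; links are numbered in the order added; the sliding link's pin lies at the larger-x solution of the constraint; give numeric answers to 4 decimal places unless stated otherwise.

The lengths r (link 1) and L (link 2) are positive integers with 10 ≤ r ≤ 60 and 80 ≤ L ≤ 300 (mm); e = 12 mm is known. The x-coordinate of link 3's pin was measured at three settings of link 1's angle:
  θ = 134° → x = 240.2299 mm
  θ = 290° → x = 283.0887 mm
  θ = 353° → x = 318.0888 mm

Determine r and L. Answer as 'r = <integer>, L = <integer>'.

constraint per measurement: (x − r cos θ)² + (r sin θ − e)² = L²
subtracting the θ₁ and θ₂ equations cancels the r² and L² terms:
r = (x₁² − x₂²) / (2[(x₁cos θ₁ + e sin θ₁) − (x₂cos θ₂ + e sin θ₂)]) = 46.0000 → r = 46
L² = (x₁ − r cos θ₁)² + (r sin θ₁ − e)² = 74529.0031 → L = 273.0000 → L = 273
check at θ₃=353°: x = 318.0888 (printed 318.0888) ✓

r = 46, L = 273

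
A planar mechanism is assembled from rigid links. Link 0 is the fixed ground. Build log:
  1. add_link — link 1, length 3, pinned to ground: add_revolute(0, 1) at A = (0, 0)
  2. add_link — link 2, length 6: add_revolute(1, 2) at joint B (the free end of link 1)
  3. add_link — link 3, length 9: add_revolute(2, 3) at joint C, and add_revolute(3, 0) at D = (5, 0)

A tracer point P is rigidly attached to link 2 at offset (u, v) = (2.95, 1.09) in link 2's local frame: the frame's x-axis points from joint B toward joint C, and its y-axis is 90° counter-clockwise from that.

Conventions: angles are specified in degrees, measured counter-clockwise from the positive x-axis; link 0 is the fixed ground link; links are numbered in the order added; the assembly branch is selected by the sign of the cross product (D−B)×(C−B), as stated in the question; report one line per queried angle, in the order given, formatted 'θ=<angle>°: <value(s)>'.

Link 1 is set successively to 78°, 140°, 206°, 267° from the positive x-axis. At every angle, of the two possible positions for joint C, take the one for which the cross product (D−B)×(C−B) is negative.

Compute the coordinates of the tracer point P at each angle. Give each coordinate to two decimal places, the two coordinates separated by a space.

A=(0,0), D=(5.00,0)
θ=78°: B = A + 3.00·(cos78°, sin78°) = (0.6237, 2.9344)
θ=78°: |BD| = 5.2690
θ=78°: circle(B,6.00) ∩ circle(D,9.00): a=-1.6357, h=5.7727
θ=78°:   candidates: C₊=(2.4801,8.6400) cross=30.417; C₋=(-3.9498,-0.9492) cross=-30.417
θ=78°:   branch - wants cross < 0 → take C=(-3.9498,-0.9492) (cross=-30.417)
θ=78°: ex = (C−B)/|BC| = (-0.7623,-0.6473); ey = (0.6473,-0.7623)
θ=78°: P = B + 2.95·ex + 1.09·ey = (-0.9194,0.1941)
θ=140°: B = A + 3.00·(cos140°, sin140°) = (-2.2981, 1.9284)
θ=140°: |BD| = 7.5486
θ=140°: circle(B,6.00) ∩ circle(D,9.00): a=0.7936, h=5.9473
θ=140°:   candidates: C₊=(-0.0116,7.4756) cross=44.894; C₋=(-3.0501,-4.0243) cross=-44.894
θ=140°:   branch - wants cross < 0 → take C=(-3.0501,-4.0243) (cross=-44.894)
θ=140°: ex = (C−B)/|BC| = (-0.1253,-0.9921); ey = (0.9921,-0.1253)
θ=140°: P = B + 2.95·ex + 1.09·ey = (-1.5865,-1.1350)
θ=206°: B = A + 3.00·(cos206°, sin206°) = (-2.6964, -1.3151)
θ=206°: |BD| = 7.8079
θ=206°: circle(B,6.00) ∩ circle(D,9.00): a=1.0223, h=5.9123
θ=206°:   candidates: C₊=(-2.6845,4.6849) cross=46.163; C₋=(-0.6929,-6.9707) cross=-46.163
θ=206°:   branch - wants cross < 0 → take C=(-0.6929,-6.9707) (cross=-46.163)
θ=206°: ex = (C−B)/|BC| = (0.3339,-0.9426); ey = (0.9426,0.3339)
θ=206°: P = B + 2.95·ex + 1.09·ey = (-0.6839,-3.7318)
θ=267°: B = A + 3.00·(cos267°, sin267°) = (-0.1570, -2.9959)
θ=267°: |BD| = 5.9641
θ=267°: circle(B,6.00) ∩ circle(D,9.00): a=-0.7906, h=5.9477
θ=267°:   candidates: C₊=(-3.8283,1.7498) cross=35.472; C₋=(2.1471,-8.5359) cross=-35.472
θ=267°:   branch - wants cross < 0 → take C=(2.1471,-8.5359) (cross=-35.472)
θ=267°: ex = (C−B)/|BC| = (0.3840,-0.9233); ey = (0.9233,0.3840)
θ=267°: P = B + 2.95·ex + 1.09·ey = (1.9823,-5.3011)

θ=78°: -0.92 0.19
θ=140°: -1.59 -1.13
θ=206°: -0.68 -3.73
θ=267°: 1.98 -5.30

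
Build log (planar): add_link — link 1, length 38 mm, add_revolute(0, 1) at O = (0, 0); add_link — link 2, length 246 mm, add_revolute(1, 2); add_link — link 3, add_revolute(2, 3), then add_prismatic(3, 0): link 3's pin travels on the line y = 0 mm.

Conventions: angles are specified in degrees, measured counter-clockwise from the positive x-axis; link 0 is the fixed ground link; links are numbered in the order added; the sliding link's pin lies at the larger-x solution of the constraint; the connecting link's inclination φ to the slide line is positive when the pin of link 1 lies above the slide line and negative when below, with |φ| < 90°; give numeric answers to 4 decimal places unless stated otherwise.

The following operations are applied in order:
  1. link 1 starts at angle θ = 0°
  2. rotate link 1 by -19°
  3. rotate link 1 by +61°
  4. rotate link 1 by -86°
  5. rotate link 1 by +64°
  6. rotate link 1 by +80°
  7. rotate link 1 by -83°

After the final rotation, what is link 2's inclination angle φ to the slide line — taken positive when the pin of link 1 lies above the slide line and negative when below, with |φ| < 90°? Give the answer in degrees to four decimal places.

geometry: r = 38 mm, L = 246 mm, e = 0 mm; θ starts at 0°
rotate link 1 by -19°: θ ← 0° -19° = -19°
rotate link 1 by +61°: θ ← -19° +61° = 42°
rotate link 1 by -86°: θ ← 42° -86° = -44°
rotate link 1 by +64°: θ ← -44° +64° = 20°
rotate link 1 by +80°: θ ← 20° +80° = 100°
rotate link 1 by -83°: θ ← 100° -83° = 17°
h = r sin θ − e = 11.110125 − 0 = 11.110125
sin φ = h / L = 11.110125 / 246 = 0.04516311
φ = arcsin(0.04516311) = 2.588536°

2.5885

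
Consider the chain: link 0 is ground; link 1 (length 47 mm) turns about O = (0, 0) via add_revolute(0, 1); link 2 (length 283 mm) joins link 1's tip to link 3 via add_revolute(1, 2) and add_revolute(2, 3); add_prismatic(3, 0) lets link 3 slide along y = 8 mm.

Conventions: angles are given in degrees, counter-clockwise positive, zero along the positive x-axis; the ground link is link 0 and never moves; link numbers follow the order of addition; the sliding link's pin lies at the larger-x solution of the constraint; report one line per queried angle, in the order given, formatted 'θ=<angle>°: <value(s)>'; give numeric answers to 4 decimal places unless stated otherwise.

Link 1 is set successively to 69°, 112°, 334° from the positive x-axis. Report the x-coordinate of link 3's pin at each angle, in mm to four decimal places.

geometry: r = 47 mm, L = 283 mm, e = 8 mm
θ=69°: crank pin P = (r cos θ, r sin θ) = (16.843294, 43.878280)
θ=69°: h = r sin θ − e = 43.878280 − 8 = 35.878280
θ=69°: x = r cos θ + √(L² − h²) = 16.843294 + 280.716492 = 297.559786
θ=112°: crank pin P = (r cos θ, r sin θ) = (-17.606510, 43.577641)
θ=112°: h = r sin θ − e = 43.577641 − 8 = 35.577641
θ=112°: x = r cos θ + √(L² − h²) = -17.606510 + 280.754753 = 263.148243
θ=334°: crank pin P = (r cos θ, r sin θ) = (42.243320, -20.603444)
θ=334°: h = r sin θ − e = -20.603444 − 8 = -28.603444
θ=334°: x = r cos θ + √(L² − h²) = 42.243320 + 281.550782 = 323.794102

θ=69°: 297.5598
θ=112°: 263.1482
θ=334°: 323.7941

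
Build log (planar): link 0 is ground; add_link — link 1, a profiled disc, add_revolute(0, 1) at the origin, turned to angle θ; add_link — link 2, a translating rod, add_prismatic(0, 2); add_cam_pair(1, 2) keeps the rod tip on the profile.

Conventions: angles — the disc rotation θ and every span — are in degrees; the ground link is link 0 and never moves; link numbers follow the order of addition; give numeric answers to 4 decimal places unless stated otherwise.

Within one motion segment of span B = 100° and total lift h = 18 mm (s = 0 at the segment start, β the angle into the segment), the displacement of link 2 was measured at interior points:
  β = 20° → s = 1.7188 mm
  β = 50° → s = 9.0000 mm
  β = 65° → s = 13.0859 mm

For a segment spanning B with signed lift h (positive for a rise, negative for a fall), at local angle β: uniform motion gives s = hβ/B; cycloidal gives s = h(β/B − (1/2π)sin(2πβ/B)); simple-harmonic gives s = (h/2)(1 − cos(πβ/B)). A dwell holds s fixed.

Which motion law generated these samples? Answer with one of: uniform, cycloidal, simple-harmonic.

candidates at β/B = r: uniform s = h·r (linear in β); cycloidal s = h·(r − sin(2πr)/(2π)); simple-harmonic s = (h/2)(1 − cos(πr))
β=20°: printed 1.7188 | uniform 3.6000, cycloidal 0.8754, simple-harmonic 1.7188
β=50°: printed 9.0000 | uniform 9.0000, cycloidal 9.0000, simple-harmonic 9.0000
β=65°: printed 13.0859 | uniform 11.7000, cycloidal 14.0177, simple-harmonic 13.0859
only one law matches every sample → simple-harmonic

simple-harmonic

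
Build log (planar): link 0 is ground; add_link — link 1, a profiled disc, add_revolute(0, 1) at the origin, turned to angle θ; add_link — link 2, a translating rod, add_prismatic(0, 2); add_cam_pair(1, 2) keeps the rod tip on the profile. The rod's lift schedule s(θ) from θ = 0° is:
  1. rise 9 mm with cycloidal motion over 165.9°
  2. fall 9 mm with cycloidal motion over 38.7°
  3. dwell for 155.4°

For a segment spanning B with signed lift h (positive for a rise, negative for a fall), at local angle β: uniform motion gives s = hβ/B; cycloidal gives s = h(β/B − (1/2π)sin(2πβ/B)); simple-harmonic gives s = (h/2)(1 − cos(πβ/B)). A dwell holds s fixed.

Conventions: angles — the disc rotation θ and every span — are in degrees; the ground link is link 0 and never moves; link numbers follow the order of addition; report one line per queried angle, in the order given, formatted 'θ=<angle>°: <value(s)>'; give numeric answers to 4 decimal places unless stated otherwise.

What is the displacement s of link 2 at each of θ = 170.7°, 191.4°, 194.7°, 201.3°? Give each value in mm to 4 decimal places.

seg 1 [0°–165.9°] cycloidal, h=9: full span → s += 9 → s = 9.0000
seg 2 [165.9°–204.6°] cycloidal, h=-9: θ=170.7° here. β=4.8, B=38.7. -9·(0.1240 − sin(2π·0.1240)/(2π)) = -0.1096 → s = 8.8904
seg 2 [165.9°–204.6°] cycloidal, h=-9: θ=191.4° here. β=25.5, B=38.7. -9·(0.6589 − sin(2π·0.6589)/(2π)) = -7.1344 → s = 1.8656
seg 2 [165.9°–204.6°] cycloidal, h=-9: θ=194.7° here. β=28.8, B=38.7. -9·(0.7442 − sin(2π·0.7442)/(2π)) = -8.1291 → s = 0.8709
seg 2 [165.9°–204.6°] cycloidal, h=-9: θ=201.3° here. β=35.4, B=38.7. -9·(0.9147 − sin(2π·0.9147)/(2π)) = -8.9638 → s = 0.0362

θ=170.7°: 8.8904
θ=191.4°: 1.8656
θ=194.7°: 0.8709
θ=201.3°: 0.0362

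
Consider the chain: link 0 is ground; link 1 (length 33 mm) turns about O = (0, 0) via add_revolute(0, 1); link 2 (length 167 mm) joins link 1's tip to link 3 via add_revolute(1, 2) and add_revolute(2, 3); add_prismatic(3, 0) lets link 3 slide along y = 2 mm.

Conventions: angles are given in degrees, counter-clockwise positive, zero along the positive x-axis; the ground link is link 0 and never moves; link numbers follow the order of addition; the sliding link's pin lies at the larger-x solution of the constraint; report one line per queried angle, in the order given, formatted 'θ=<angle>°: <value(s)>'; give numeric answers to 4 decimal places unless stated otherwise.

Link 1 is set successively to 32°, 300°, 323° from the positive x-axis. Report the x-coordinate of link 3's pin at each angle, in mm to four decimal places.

geometry: r = 33 mm, L = 167 mm, e = 2 mm
θ=32°: crank pin P = (r cos θ, r sin θ) = (27.985587, 17.487336)
θ=32°: h = r sin θ − e = 17.487336 − 2 = 15.487336
θ=32°: x = r cos θ + √(L² − h²) = 27.985587 + 166.280313 = 194.265900
θ=300°: crank pin P = (r cos θ, r sin θ) = (16.500000, -28.578838)
θ=300°: h = r sin θ − e = -28.578838 − 2 = -30.578838
θ=300°: x = r cos θ + √(L² − h²) = 16.500000 + 164.176535 = 180.676535
θ=323°: crank pin P = (r cos θ, r sin θ) = (26.354972, -19.859896)
θ=323°: h = r sin θ − e = -19.859896 − 2 = -21.859896
θ=323°: x = r cos θ + √(L² − h²) = 26.354972 + 165.563115 = 191.918087

θ=32°: 194.2659
θ=300°: 180.6765
θ=323°: 191.9181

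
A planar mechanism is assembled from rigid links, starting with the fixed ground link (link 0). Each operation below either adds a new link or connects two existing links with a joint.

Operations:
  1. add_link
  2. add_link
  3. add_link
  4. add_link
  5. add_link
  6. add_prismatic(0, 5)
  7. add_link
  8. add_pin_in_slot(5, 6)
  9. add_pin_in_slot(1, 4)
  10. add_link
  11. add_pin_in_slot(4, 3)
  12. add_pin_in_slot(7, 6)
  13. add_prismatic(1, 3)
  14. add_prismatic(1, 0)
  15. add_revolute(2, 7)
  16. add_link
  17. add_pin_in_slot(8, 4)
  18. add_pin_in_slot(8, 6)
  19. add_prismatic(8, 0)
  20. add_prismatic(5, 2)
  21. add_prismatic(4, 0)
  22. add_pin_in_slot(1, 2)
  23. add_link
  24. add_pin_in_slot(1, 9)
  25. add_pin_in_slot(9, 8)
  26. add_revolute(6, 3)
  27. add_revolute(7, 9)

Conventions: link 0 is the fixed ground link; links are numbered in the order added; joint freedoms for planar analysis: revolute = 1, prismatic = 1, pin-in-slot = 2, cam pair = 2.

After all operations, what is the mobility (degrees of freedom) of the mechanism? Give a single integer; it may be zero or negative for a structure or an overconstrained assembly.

(L,J1,J2)=(1,0,0); link0 fixed
link1: (2,0,0)
link2: (3,0,0)
link3: (4,0,0)
link4: (5,0,0)
link5: (6,0,0)
P 0-5 [J1]: (6,1,0)
link6: (7,1,0)
PS 5-6 [J2]: (7,1,1)
PS 1-4 [J2]: (7,1,2)
link7: (8,1,2)
PS 4-3 [J2]: (8,1,3)
PS 7-6 [J2]: (8,1,4)
P 1-3 [J1]: (8,2,4)
P 1-0 [J1]: (8,3,4)
R 2-7 [J1]: (8,4,4)
link8: (9,4,4)
PS 8-4 [J2]: (9,4,5)
PS 8-6 [J2]: (9,4,6)
P 8-0 [J1]: (9,5,6)
P 5-2 [J1]: (9,6,6)
P 4-0 [J1]: (9,7,6)
PS 1-2 [J2]: (9,7,7)
link9: (10,7,7)
PS 1-9 [J2]: (10,7,8)
PS 9-8 [J2]: (10,7,9)
R 6-3 [J1]: (10,8,9)
R 7-9 [J1]: (10,9,9)
Grübler: 3·9 − 2·9 − 9 = 0

M = 0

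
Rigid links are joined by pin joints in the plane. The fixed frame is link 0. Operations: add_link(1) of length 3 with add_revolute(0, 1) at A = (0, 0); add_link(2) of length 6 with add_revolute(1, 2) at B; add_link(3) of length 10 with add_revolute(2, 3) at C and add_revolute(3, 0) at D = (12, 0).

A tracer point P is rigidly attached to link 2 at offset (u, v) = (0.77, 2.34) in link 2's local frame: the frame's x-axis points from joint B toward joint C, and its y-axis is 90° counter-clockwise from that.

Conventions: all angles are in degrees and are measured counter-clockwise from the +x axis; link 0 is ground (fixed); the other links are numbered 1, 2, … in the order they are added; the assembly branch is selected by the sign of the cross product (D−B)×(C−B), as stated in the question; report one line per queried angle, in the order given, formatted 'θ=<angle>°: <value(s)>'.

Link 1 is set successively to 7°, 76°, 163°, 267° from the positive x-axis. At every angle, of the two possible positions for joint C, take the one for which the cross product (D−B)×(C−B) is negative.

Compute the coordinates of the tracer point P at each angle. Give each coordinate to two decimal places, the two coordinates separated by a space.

A=(0,0), D=(12.00,0)
θ=7°: B = A + 3.00·(cos7°, sin7°) = (2.9776, 0.3656)
θ=7°: |BD| = 9.0298
θ=7°: circle(B,6.00) ∩ circle(D,10.00): a=0.9710, h=5.9209
θ=7°:   candidates: C₊=(4.1876,6.2423) cross=53.464; C₋=(3.7082,-5.5898) cross=-53.464
θ=7°:   branch - wants cross < 0 → take C=(3.7082,-5.5898) (cross=-53.464)
θ=7°: ex = (C−B)/|BC| = (0.1218,-0.9926); ey = (0.9926,0.1218)
θ=7°: P = B + 0.77·ex + 2.34·ey = (5.3940,-0.1138)
θ=76°: B = A + 3.00·(cos76°, sin76°) = (0.7258, 2.9109)
θ=76°: |BD| = 11.6440
θ=76°: circle(B,6.00) ∩ circle(D,10.00): a=3.0738, h=5.1529
θ=76°:   candidates: C₊=(4.9901,7.1317) cross=60.000; C₋=(2.4138,-2.8468) cross=-60.000
θ=76°:   branch - wants cross < 0 → take C=(2.4138,-2.8468) (cross=-60.000)
θ=76°: ex = (C−B)/|BC| = (0.2813,-0.9596); ey = (0.9596,0.2813)
θ=76°: P = B + 0.77·ex + 2.34·ey = (3.1879,2.8303)
θ=163°: B = A + 3.00·(cos163°, sin163°) = (-2.8689, 0.8771)
θ=163°: |BD| = 14.8948
θ=163°: circle(B,6.00) ∩ circle(D,10.00): a=5.2990, h=2.8144
θ=163°:   candidates: C₊=(2.5866,3.3746) cross=41.920; C₋=(2.2551,-2.2444) cross=-41.920
θ=163°:   branch - wants cross < 0 → take C=(2.2551,-2.2444) (cross=-41.920)
θ=163°: ex = (C−B)/|BC| = (0.8540,-0.5203); ey = (0.5203,0.8540)
θ=163°: P = B + 0.77·ex + 2.34·ey = (-0.9939,2.4749)
θ=267°: B = A + 3.00·(cos267°, sin267°) = (-0.1570, -2.9959)
θ=267°: |BD| = 12.5207
θ=267°: circle(B,6.00) ∩ circle(D,10.00): a=3.7046, h=4.7197
θ=267°:   candidates: C₊=(2.3107,2.4732) cross=59.095; C₋=(4.5693,-6.6921) cross=-59.095
θ=267°:   branch - wants cross < 0 → take C=(4.5693,-6.6921) (cross=-59.095)
θ=267°: ex = (C−B)/|BC| = (0.7877,-0.6160); ey = (0.6160,0.7877)
θ=267°: P = B + 0.77·ex + 2.34·ey = (1.8911,-1.6270)

θ=7°: 5.39 -0.11
θ=76°: 3.19 2.83
θ=163°: -0.99 2.47
θ=267°: 1.89 -1.63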